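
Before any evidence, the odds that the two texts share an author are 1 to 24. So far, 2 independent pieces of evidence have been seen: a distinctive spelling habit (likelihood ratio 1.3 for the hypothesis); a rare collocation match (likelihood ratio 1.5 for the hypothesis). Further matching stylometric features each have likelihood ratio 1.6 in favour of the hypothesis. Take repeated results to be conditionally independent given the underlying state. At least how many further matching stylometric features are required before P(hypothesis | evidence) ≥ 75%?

8

Prior odds = 1/24.
Combined Bayes factor of the evidence already in hand = 1.3 × 1.5 = 1.95.
Odds after that evidence = (1/24) × 1.95 = 0.08125.
Target odds = 0.75/0.25 = 3.
Need 1.6ⁿ ≥ 3 ÷ 0.08125 = 480/13.
1.6⁷ = 2097152/78125 falls short of 480/13 but 1.6⁸ = 16777216/390625 reaches it, so n = 8.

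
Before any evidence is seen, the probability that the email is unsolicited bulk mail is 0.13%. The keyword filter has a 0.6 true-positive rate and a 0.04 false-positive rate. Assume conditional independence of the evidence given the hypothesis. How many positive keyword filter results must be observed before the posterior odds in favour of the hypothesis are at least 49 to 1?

Prior odds: 0.0013 ÷ 0.9987 = 13/9987.
Likelihood ratio of a positive result = 0.6/0.04 = 15.
Target odds = 49.
Need (13/9987) × 15ⁿ ≥ 49, i.e. 15ⁿ ≥ 489363/13.
15³ = 3375 falls short of 489363/13 but 15⁴ = 50625 reaches it, so n = 4.

4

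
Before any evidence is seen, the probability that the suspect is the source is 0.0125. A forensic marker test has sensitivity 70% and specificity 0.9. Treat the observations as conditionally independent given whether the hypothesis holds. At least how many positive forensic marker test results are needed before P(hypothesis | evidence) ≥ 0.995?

5

Prior odds = 0.0125/0.9875 = 1/79.
False-positive rate = 1 − 0.9 = 0.1; likelihood ratio of a positive = 0.7/0.1 = 7.
Target odds: 0.995 ÷ 0.005 = 199.
Need (1/79) × 7ⁿ ≥ 199, i.e. 7ⁿ ≥ 15721.
7⁴ = 2401 falls short of 15721 but 7⁵ = 16807 reaches it, so n = 5.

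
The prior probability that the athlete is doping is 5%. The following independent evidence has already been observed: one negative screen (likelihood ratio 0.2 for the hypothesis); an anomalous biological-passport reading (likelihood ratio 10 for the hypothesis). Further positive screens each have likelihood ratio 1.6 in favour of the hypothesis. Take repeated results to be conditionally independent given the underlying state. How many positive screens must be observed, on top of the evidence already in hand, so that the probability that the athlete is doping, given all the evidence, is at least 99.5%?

17

Prior odds = 0.05/0.95 = 1/19.
Combined Bayes factor of the evidence already in hand = 0.2 × 10 = 2.
Odds after that evidence = (1/19) × 2 = 2/19.
Target odds = 0.995/0.005 = 199.
Need 1.6ⁿ ≥ 199 ÷ (2/19) = 1890.5.
1.6¹⁶ ≈1844.67 falls short of 1890.5 but 1.6¹⁷ ≈2951.48 reaches it, so n = 17.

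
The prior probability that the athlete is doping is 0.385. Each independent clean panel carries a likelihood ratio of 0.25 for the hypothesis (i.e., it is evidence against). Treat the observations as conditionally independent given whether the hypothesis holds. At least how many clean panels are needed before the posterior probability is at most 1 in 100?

3

Prior odds: 0.385 ÷ 0.615 = 77/123.
Likelihood ratio per clean panel = 0.25.
Target posterior odds = 0.01/0.99 = 1/99.
Need (77/123) × 0.25ⁿ ≤ 1/99, i.e. 0.25ⁿ ≤ 41/2541.
0.25² = 0.0625 is still above 41/2541 but 0.25³ = 0.015625 is at or below it, so n = 3.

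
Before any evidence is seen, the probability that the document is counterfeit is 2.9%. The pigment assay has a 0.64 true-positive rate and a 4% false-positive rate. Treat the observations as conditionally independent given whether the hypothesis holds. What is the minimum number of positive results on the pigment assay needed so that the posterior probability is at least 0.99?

Prior odds: 0.029 ÷ 0.971 = 29/971.
Likelihood ratio of a positive result = 0.64/0.04 = 16.
Target odds: 0.99 ÷ 0.01 = 99.
Require 16ⁿ ≥ 99 ÷ (29/971) = 96129/29.
16² = 256 falls short of 96129/29 but 16³ = 4096 reaches it, so n = 3.

3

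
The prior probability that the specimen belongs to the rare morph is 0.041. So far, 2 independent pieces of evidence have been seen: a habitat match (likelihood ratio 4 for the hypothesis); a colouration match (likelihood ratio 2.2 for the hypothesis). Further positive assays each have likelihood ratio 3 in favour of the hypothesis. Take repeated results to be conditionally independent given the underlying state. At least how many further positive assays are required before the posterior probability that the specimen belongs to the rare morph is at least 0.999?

8

Prior odds = 0.041/0.959 = 41/959.
Combined Bayes factor of the evidence already in hand = 4 × 2.2 = 8.8.
Odds after that evidence = (41/959) × 8.8 = 1804/4795.
Target odds = 0.999/0.001 = 999.
Need 3ⁿ ≥ 999 ÷ (1804/4795) = 4790205/1804.
3⁷ = 2187 falls short of 4790205/1804 but 3⁸ = 6561 reaches it, so n = 8.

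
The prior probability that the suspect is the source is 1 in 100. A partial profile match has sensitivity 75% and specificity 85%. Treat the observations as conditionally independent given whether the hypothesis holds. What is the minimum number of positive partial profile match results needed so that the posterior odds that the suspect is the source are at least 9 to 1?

Prior odds = 0.01/0.99 = 1/99.
False-positive rate = 1 − 0.85 = 0.15; likelihood ratio of a positive = 0.75/0.15 = 5.
Target odds = 9.
Require 5ⁿ ≥ 9 ÷ (1/99) = 891.
5⁴ = 625 falls short of 891 but 5⁵ = 3125 reaches it, so n = 5.

5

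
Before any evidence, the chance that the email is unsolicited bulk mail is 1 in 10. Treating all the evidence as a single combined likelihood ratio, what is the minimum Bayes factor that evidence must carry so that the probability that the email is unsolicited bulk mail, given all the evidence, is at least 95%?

Prior odds = 0.1/0.9 = 1/9.
Target odds = 0.95/0.05 = 19.
Required Bayes factor = 19 ÷ (1/9) = 171.

171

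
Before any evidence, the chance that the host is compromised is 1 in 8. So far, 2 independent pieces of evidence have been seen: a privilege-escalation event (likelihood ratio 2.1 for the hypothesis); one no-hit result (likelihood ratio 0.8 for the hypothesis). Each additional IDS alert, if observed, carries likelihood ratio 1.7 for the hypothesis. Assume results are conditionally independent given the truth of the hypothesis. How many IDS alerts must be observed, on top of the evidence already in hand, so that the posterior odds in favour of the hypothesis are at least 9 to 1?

7

Prior odds = 0.125/0.875 = 1/7.
Combined Bayes factor of the evidence already in hand = 2.1 × 0.8 = 1.68.
Odds after that evidence = (1/7) × 1.68 = 0.24.
Target odds = 9.
Need 1.7ⁿ ≥ 9 ÷ 0.24 = 37.5.
1.7⁶ = 24137569/1000000 falls short of 37.5 but 1.7⁷ = 410338673/10000000 reaches it, so n = 7.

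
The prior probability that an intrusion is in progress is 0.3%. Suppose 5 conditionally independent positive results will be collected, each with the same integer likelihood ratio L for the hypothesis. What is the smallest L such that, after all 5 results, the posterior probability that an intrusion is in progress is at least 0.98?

7

Prior odds = 0.003/0.997 = 3/997.
Target odds = 0.98/0.02 = 49.
Need L⁵ ≥ 49 ÷ (3/997) = 48853/3.
6⁵ = 7776 < 48853/3 ≤ 16807 = 7⁵, so L = 7.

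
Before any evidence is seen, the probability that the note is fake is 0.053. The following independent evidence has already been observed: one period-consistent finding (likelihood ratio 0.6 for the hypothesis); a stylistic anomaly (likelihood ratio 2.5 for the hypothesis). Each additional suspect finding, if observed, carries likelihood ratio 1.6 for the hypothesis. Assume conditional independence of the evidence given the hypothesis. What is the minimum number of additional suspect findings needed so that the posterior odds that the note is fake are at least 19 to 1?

12

Prior odds = 0.053/0.947 = 53/947.
Combined Bayes factor of the evidence already in hand = 0.6 × 2.5 = 1.5.
Odds after that evidence = (53/947) × 1.5 = 159/1894.
Target odds = 19.
Need 1.6ⁿ ≥ 19 ÷ (159/1894) = 35986/159.
1.6¹¹ ≈175.922 falls short of 35986/159 but 1.6¹² ≈281.475 reaches it, so n = 12.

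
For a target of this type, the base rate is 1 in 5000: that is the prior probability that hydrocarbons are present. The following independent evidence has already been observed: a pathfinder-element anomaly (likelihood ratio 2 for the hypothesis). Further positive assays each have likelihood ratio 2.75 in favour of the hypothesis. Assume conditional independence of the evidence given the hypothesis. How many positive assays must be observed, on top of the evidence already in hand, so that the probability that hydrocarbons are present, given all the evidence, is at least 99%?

13

Prior odds = 0.0002/0.9998 = 1/4999.
Bayes factor of the evidence already in hand = 2.
Odds after that evidence = (1/4999) × 2 = 2/4999.
Target odds = 0.99/0.01 = 99.
Need 2.75ⁿ ≥ 99 ÷ (2/4999) = 247450.5.
2.75¹² ≈187065 falls short of 247450.5 but 2.75¹³ ≈514428 reaches it, so n = 13.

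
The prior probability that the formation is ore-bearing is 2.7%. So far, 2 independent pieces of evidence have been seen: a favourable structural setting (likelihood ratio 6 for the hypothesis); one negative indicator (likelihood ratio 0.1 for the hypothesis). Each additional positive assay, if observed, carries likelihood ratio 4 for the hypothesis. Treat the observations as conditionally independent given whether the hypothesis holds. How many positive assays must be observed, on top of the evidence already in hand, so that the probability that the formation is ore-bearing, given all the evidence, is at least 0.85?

5

Prior odds = 0.027/0.973 = 27/973.
Combined Bayes factor of the evidence already in hand = 6 × 0.1 = 0.6.
Odds after that evidence = (27/973) × 0.6 = 81/4865.
Target odds = 0.85/0.15 = 17/3.
Need 4ⁿ ≥ 17/3 ÷ (81/4865) = 82705/243.
4⁴ = 256 falls short of 82705/243 but 4⁵ = 1024 reaches it, so n = 5.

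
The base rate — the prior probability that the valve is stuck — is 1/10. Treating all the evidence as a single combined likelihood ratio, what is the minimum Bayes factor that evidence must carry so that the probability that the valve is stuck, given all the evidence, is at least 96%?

Prior odds = 0.1/0.9 = 1/9.
Target odds = 0.96/0.04 = 24.
Required Bayes factor = 24 ÷ (1/9) = 216.

216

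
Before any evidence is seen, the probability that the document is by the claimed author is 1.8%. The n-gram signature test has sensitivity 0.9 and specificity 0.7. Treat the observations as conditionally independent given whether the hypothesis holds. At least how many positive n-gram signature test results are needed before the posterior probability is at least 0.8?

Prior odds = 0.018/0.982 = 9/491.
False-positive rate = 1 − 0.7 = 0.3; likelihood ratio of a positive = 0.9/0.3 = 3.
Target odds: 0.8 ÷ 0.2 = 4.
Require 3ⁿ ≥ 4 ÷ (9/491) = 1964/9.
3⁴ = 81 falls short of 1964/9 but 3⁵ = 243 reaches it, so n = 5.

5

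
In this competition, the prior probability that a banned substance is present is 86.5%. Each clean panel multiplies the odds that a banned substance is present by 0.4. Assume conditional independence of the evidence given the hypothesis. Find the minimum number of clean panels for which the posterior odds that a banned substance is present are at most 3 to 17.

4

Prior odds: 0.865 ÷ 0.135 = 173/27.
Likelihood ratio per clean panel = 0.4.
Target odds = 3/17.
Need (173/27) × 0.4ⁿ ≤ 3/17, i.e. 0.4ⁿ ≤ 81/2941.
0.4³ = 0.064 is still above 81/2941 but 0.4⁴ = 0.0256 is at or below it, so n = 4.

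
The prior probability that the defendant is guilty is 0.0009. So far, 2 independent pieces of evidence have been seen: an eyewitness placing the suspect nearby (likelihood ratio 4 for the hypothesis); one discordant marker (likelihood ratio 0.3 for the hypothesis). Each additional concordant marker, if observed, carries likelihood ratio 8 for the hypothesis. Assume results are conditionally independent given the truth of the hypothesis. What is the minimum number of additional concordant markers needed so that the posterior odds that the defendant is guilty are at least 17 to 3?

5

Prior odds = 0.0009/0.9991 = 9/9991.
Combined Bayes factor of the evidence already in hand = 4 × 0.3 = 1.2.
Odds after that evidence = (9/9991) × 1.2 = 54/49955.
Target odds = 17/3.
Need 8ⁿ ≥ 17/3 ÷ (54/49955) = 849235/162.
8⁴ = 4096 falls short of 849235/162 but 8⁵ = 32768 reaches it, so n = 5.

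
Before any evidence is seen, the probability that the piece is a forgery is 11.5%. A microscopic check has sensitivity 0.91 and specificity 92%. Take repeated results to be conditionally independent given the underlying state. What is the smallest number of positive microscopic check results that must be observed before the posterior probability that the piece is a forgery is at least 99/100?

Prior odds = 0.115/0.885 = 23/177.
False-positive rate = 1 − 0.92 = 0.08; likelihood ratio of a positive = 0.91/0.08 = 11.375.
Target posterior odds = 0.99/0.01 = 99.
Need (23/177) × 11.375ⁿ ≥ 99, i.e. 11.375ⁿ ≥ 17523/23.
11.375² = 129.390625 falls short of 17523/23 but 11.375³ = 753571/512 reaches it, so n = 3.

3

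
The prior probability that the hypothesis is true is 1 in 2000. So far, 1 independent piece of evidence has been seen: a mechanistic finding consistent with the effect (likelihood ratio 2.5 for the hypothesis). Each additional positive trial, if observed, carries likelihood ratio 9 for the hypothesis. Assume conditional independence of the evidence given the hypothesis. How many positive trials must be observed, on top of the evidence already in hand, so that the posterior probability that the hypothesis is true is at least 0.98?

Prior odds = 0.0005/0.9995 = 1/1999.
Bayes factor of the evidence already in hand = 2.5.
Odds after that evidence = (1/1999) × 2.5 = 5/3998.
Target odds = 0.98/0.02 = 49.
Need 9ⁿ ≥ 49 ÷ (5/3998) = 39180.4.
9⁴ = 6561 falls short of 39180.4 but 9⁵ = 59049 reaches it, so n = 5.

5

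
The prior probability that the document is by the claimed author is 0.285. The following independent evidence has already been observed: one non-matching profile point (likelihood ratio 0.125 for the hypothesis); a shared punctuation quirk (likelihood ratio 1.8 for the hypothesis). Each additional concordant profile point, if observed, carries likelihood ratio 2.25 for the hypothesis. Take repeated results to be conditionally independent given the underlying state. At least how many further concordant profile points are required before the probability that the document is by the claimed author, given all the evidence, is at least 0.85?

Prior odds = 0.285/0.715 = 57/143.
Combined Bayes factor of the evidence already in hand = 0.125 × 1.8 = 0.225.
Odds after that evidence = (57/143) × 0.225 = 513/5720.
Target odds = 0.85/0.15 = 17/3.
Need 2.25ⁿ ≥ 17/3 ÷ (513/5720) = 97240/1539.
2.25⁵ = 59049/1024 falls short of 97240/1539 but 2.25⁶ = 531441/4096 reaches it, so n = 6.

6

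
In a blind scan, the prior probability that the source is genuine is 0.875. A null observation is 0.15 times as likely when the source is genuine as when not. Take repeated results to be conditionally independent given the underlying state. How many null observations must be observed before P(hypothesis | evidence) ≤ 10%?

3

Prior odds: 0.875 ÷ 0.125 = 7.
Likelihood ratio per null observation = 0.15.
Target odds: 0.1 ÷ 0.9 = 1/9.
Require 0.15ⁿ ≤ 1/9 ÷ 7 = 1/63.
0.15² = 0.0225 is still above 1/63 but 0.15³ = 0.003375 is at or below it, so n = 3.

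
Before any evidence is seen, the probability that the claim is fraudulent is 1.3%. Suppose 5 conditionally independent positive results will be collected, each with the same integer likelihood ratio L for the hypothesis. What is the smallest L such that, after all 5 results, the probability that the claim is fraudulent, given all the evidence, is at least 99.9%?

10

Prior odds = 0.013/0.987 = 13/987.
Target odds = 0.999/0.001 = 999.
Need L⁵ ≥ 999 ÷ (13/987) = 986013/13.
9⁵ = 59049 < 986013/13 ≤ 100000 = 10⁵, so L = 10.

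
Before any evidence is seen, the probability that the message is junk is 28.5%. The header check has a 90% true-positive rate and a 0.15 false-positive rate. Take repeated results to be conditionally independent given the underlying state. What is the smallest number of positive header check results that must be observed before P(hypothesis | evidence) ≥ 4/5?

Prior odds = 0.285/0.715 = 57/143.
Likelihood ratio of a positive result = 0.9/0.15 = 6.
Target odds: 0.8 ÷ 0.2 = 4.
Need (57/143) × 6ⁿ ≥ 4, i.e. 6ⁿ ≥ 572/57.
6¹ = 6 falls short of 572/57 but 6² = 36 reaches it, so n = 2.

2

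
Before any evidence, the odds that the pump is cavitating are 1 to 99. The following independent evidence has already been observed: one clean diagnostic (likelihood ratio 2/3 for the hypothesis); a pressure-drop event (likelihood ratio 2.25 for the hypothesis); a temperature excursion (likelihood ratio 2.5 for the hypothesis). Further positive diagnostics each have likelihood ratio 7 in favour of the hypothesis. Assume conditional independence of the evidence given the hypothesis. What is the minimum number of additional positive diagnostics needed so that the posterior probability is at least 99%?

Prior odds = 1/99.
Combined Bayes factor of the evidence already in hand = (2/3) × 2.25 × 2.5 = 3.75.
Odds after that evidence = (1/99) × 3.75 = 5/132.
Target odds = 0.99/0.01 = 99.
Need 7ⁿ ≥ 99 ÷ (5/132) = 2613.6.
7⁴ = 2401 falls short of 2613.6 but 7⁵ = 16807 reaches it, so n = 5.

5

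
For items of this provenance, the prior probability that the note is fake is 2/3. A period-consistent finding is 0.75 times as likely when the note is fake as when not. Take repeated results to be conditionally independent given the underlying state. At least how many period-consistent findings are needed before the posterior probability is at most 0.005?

Prior odds: (2/3) ÷ (1/3) = 2.
Likelihood ratio per period-consistent finding = 0.75.
Target posterior odds = 0.005/0.995 = 1/199.
Need 2 × 0.75ⁿ ≤ 1/199, i.e. 0.75ⁿ ≤ 1/398.
0.75²⁰ ≈0.00317121 is still above 1/398 but 0.75²¹ ≈0.00237841 is at or below it, so n = 21.

21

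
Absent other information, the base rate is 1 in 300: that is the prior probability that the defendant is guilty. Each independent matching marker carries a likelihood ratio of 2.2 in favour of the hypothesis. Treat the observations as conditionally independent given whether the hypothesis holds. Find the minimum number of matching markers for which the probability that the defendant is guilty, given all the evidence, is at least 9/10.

Prior odds = (1/300)/(299/300) = 1/299.
Likelihood ratio per matching marker = 2.2.
Target posterior odds = 0.9/0.1 = 9.
Need (1/299) × 2.2ⁿ ≥ 9, i.e. 2.2ⁿ ≥ 2691.
2.2¹⁰ ≈2655.99 falls short of 2691 but 2.2¹¹ ≈5843.18 reaches it, so n = 11.

11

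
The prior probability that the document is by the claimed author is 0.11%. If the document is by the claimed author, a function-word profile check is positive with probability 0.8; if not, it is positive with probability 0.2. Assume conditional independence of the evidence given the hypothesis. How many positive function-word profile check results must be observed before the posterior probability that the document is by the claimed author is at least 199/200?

Prior odds: 0.0011 ÷ 0.9989 = 11/9989.
Likelihood ratio of a positive = 0.8/0.2 = 4.
Target posterior odds = 0.995/0.005 = 199.
Require 4ⁿ ≥ 199 ÷ (11/9989) = 1987811/11.
4⁸ = 65536 falls short of 1987811/11 but 4⁹ = 262144 reaches it, so n = 9.

9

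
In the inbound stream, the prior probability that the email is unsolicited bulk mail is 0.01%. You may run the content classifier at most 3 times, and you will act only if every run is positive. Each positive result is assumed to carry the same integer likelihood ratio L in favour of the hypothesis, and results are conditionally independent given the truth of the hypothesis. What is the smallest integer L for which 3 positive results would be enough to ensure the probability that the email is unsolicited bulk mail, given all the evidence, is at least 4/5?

Prior odds = 0.0001/0.9999 = 1/9999.
Target odds = 0.8/0.2 = 4.
Need L³ ≥ 4 ÷ (1/9999) = 39996.
34³ = 39304 < 39996 ≤ 42875 = 35³, so L = 35.

35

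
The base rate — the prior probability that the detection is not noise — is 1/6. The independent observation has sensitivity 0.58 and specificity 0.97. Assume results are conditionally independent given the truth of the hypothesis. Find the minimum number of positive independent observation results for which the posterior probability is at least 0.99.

Prior odds: (1/6) ÷ (5/6) = 0.2.
False-positive rate = 1 − 0.97 = 0.03; likelihood ratio of a positive = 0.58/0.03 = 58/3.
Target posterior odds = 0.99/0.01 = 99.
Require (58/3)ⁿ ≥ 99 ÷ 0.2 = 495.
(58/3)² = 3364/9 falls short of 495 but (58/3)³ = 195112/27 reaches it, so n = 3.

3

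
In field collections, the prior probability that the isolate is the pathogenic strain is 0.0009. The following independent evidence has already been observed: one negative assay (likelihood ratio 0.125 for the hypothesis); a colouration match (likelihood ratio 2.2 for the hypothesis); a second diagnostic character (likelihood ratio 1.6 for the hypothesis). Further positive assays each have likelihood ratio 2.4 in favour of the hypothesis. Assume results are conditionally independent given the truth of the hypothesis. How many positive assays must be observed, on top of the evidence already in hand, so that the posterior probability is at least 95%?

13

Prior odds = 0.0009/0.9991 = 9/9991.
Combined Bayes factor of the evidence already in hand = 0.125 × 2.2 × 1.6 = 0.44.
Odds after that evidence = (9/9991) × 0.44 = 99/249775.
Target odds = 0.95/0.05 = 19.
Need 2.4ⁿ ≥ 19 ÷ (99/249775) = 4745725/99.
2.4¹² ≈36520.3 falls short of 4745725/99 but 2.4¹³ ≈87648.8 reaches it, so n = 13.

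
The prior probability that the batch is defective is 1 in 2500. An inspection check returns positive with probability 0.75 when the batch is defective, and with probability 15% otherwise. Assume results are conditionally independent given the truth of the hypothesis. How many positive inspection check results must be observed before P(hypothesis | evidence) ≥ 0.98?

8

Prior odds: 0.0004 ÷ 0.9996 = 1/2499.
Likelihood ratio of a positive result = 0.75/0.15 = 5.
Target odds: 0.98 ÷ 0.02 = 49.
Need (1/2499) × 5ⁿ ≥ 49, i.e. 5ⁿ ≥ 122451.
5⁷ = 78125 falls short of 122451 but 5⁸ = 390625 reaches it, so n = 8.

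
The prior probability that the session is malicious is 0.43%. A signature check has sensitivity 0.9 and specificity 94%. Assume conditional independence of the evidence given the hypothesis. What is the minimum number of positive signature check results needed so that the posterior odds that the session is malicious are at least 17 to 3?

Prior odds = 0.0043/0.9957 = 43/9957.
False-positive rate = 1 − 0.94 = 0.06; likelihood ratio of a positive = 0.9/0.06 = 15.
Target odds = 17/3.
Need (43/9957) × 15ⁿ ≥ 17/3, i.e. 15ⁿ ≥ 56423/43.
15² = 225 falls short of 56423/43 but 15³ = 3375 reaches it, so n = 3.

3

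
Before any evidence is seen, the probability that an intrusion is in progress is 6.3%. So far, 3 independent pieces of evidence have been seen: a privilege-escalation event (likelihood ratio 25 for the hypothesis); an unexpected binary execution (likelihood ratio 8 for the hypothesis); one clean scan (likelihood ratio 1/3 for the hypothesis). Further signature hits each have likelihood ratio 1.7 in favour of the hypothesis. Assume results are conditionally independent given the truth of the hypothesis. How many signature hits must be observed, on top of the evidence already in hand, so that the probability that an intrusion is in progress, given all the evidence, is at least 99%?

6

Prior odds = 0.063/0.937 = 63/937.
Combined Bayes factor of the evidence already in hand = 25 × 8 × (1/3) = 200/3.
Odds after that evidence = (63/937) × 200/3 = 4200/937.
Target odds = 0.99/0.01 = 99.
Need 1.7ⁿ ≥ 99 ÷ (4200/937) = 30921/1400.
1.7⁵ = 1419857/100000 falls short of 30921/1400 but 1.7⁶ = 24137569/1000000 reaches it, so n = 6.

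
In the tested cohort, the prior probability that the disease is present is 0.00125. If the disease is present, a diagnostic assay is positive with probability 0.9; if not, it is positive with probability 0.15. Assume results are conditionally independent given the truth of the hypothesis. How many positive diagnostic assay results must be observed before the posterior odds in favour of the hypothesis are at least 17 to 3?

Prior odds = 0.00125/0.99875 = 1/799.
Likelihood ratio of a positive = 0.9/0.15 = 6.
Target odds = 17/3.
Need (1/799) × 6ⁿ ≥ 17/3, i.e. 6ⁿ ≥ 13583/3.
6⁴ = 1296 falls short of 13583/3 but 6⁵ = 7776 reaches it, so n = 5.

5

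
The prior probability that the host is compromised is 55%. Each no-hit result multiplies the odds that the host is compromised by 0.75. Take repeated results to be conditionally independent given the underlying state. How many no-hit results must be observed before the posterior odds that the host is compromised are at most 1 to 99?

Prior odds = 0.55/0.45 = 11/9.
Likelihood ratio per no-hit result = 0.75.
Target odds = 1/99.
Need (11/9) × 0.75ⁿ ≤ 1/99, i.e. 0.75ⁿ ≤ 1/121.
0.75¹⁶ ≈0.0100226 is still above 1/121 but 0.75¹⁷ ≈0.00751695 is at or below it, so n = 17.

17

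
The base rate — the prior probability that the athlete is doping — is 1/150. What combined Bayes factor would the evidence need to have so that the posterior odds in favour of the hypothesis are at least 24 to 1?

Prior odds = (1/150)/(149/150) = 1/149.
Target odds = 24.
Required Bayes factor = 24 ÷ (1/149) = 3576.

3576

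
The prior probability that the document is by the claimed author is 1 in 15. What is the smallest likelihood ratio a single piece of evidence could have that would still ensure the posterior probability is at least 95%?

Prior odds = (1/15)/(14/15) = 1/14.
Target odds = 0.95/0.05 = 19.
Required Bayes factor = 19 ÷ (1/14) = 266.

266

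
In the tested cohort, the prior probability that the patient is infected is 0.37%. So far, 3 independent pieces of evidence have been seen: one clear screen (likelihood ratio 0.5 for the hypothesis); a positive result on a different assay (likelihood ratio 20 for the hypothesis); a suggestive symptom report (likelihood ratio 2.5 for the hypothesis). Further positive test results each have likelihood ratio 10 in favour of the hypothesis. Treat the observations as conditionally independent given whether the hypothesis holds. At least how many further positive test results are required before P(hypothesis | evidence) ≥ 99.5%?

4

Prior odds = 0.0037/0.9963 = 37/9963.
Combined Bayes factor of the evidence already in hand = 0.5 × 20 × 2.5 = 25.
Odds after that evidence = (37/9963) × 25 = 925/9963.
Target odds = 0.995/0.005 = 199.
Need 10ⁿ ≥ 199 ÷ (925/9963) = 1982637/925.
10³ = 1000 falls short of 1982637/925 but 10⁴ = 10000 reaches it, so n = 4.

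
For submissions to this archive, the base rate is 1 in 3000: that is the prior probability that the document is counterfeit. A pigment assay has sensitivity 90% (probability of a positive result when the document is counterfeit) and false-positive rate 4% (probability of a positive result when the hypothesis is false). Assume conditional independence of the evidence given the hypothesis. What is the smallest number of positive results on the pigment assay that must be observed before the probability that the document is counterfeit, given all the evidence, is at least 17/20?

Prior odds = (1/3000)/(2999/3000) = 1/2999.
Likelihood ratio of a positive result = 0.9/0.04 = 22.5.
Target odds: 0.85 ÷ 0.15 = 17/3.
Require 22.5ⁿ ≥ 17/3 ÷ (1/2999) = 50983/3.
22.5³ = 11390.625 falls short of 50983/3 but 22.5⁴ = 256289.0625 reaches it, so n = 4.

4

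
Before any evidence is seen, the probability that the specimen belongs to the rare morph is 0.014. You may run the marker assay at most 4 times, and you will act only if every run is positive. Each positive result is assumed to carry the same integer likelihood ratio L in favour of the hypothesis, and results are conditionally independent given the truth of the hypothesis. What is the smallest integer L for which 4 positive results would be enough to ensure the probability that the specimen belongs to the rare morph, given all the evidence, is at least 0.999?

Prior odds = 0.014/0.986 = 7/493.
Target odds = 0.999/0.001 = 999.
Need L⁴ ≥ 999 ÷ (7/493) = 492507/7.
16⁴ = 65536 < 492507/7 ≤ 83521 = 17⁴, so L = 17.

17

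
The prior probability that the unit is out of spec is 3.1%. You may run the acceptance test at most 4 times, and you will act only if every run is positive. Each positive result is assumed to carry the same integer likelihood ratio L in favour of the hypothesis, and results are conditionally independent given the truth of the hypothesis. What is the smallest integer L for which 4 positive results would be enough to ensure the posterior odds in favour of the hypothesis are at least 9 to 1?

Prior odds = 0.031/0.969 = 31/969.
Target odds = 9.
Need L⁴ ≥ 9 ÷ (31/969) = 8721/31.
4⁴ = 256 < 8721/31 ≤ 625 = 5⁴, so L = 5.

5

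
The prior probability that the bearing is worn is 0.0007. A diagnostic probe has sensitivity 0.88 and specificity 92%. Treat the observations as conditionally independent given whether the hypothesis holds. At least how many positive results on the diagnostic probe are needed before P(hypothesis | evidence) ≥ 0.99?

Prior odds = 0.0007/0.9993 = 7/9993.
False-positive rate = 1 − 0.92 = 0.08; likelihood ratio of a positive = 0.88/0.08 = 11.
Target odds: 0.99 ÷ 0.01 = 99.
Require 11ⁿ ≥ 99 ÷ (7/9993) = 989307/7.
11⁴ = 14641 falls short of 989307/7 but 11⁵ = 161051 reaches it, so n = 5.

5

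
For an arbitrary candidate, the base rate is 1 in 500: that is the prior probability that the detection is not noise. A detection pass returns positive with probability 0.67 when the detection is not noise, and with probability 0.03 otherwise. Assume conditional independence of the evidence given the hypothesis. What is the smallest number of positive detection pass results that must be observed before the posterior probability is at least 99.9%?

Prior odds: 0.002 ÷ 0.998 = 1/499.
Likelihood ratio of a positive result = 0.67/0.03 = 67/3.
Target posterior odds = 0.999/0.001 = 999.
Require (67/3)ⁿ ≥ 999 ÷ (1/499) = 498501.
(67/3)⁴ = 20151121/81 falls short of 498501 but (67/3)⁵ ≈5.55607e+06 reaches it, so n = 5.

5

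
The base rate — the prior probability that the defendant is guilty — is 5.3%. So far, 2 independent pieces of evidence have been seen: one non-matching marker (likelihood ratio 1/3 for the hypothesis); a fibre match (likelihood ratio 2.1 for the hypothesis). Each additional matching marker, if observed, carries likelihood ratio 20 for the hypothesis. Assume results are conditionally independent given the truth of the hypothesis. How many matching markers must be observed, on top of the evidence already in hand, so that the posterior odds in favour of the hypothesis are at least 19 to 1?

3

Prior odds = 0.053/0.947 = 53/947.
Combined Bayes factor of the evidence already in hand = (1/3) × 2.1 = 0.7.
Odds after that evidence = (53/947) × 0.7 = 371/9470.
Target odds = 19.
Need 20ⁿ ≥ 19 ÷ (371/9470) = 179930/371.
20² = 400 falls short of 179930/371 but 20³ = 8000 reaches it, so n = 3.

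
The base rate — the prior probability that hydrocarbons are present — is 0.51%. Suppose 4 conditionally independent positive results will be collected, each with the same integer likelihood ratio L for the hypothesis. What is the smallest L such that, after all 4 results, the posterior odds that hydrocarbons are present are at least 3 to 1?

Prior odds = 0.0051/0.9949 = 51/9949.
Target odds = 3.
Need L⁴ ≥ 3 ÷ (51/9949) = 9949/17.
4⁴ = 256 < 9949/17 ≤ 625 = 5⁴, so L = 5.

5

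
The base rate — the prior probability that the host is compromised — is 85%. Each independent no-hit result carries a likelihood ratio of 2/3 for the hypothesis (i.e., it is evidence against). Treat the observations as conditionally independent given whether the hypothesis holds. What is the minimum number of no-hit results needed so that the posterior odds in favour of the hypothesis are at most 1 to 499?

Prior odds: 0.85 ÷ 0.15 = 17/3.
Likelihood ratio per no-hit result = 2/3.
Target odds = 1/499.
Require (2/3)ⁿ ≤ 1/499 ÷ (17/3) = 3/8483.
(2/3)¹⁹ ≈0.000451093 is still above 3/8483 but (2/3)²⁰ ≈0.000300729 is at or below it, so n = 20.

20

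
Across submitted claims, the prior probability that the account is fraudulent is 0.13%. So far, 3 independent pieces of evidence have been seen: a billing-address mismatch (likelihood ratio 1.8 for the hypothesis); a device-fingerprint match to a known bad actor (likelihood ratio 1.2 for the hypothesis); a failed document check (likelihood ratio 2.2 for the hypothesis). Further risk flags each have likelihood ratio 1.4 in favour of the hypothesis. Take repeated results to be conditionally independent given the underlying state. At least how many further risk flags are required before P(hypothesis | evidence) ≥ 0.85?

Prior odds = 0.0013/0.9987 = 13/9987.
Combined Bayes factor of the evidence already in hand = 1.8 × 1.2 × 2.2 = 4.752.
Odds after that evidence = (13/9987) × 4.752 = 2574/416125.
Target odds = 0.85/0.15 = 17/3.
Need 1.4ⁿ ≥ 17/3 ÷ (2574/416125) = 7074125/7722.
1.4²⁰ ≈836.683 falls short of 7074125/7722 but 1.4²¹ ≈1171.36 reaches it, so n = 21.

21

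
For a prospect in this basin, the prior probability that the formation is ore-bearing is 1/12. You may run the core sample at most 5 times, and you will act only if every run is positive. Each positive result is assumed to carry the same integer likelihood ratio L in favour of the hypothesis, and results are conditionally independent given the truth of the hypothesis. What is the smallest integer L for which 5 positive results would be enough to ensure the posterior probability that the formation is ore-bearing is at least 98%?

4

Prior odds = (1/12)/(11/12) = 1/11.
Target odds = 0.98/0.02 = 49.
Need L⁵ ≥ 49 ÷ (1/11) = 539.
3⁵ = 243 < 539 ≤ 1024 = 4⁵, so L = 4.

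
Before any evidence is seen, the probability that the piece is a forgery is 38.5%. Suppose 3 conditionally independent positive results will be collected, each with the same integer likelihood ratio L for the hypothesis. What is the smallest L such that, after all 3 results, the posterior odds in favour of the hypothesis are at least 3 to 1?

Prior odds = 0.385/0.615 = 77/123.
Target odds = 3.
Need L³ ≥ 3 ÷ (77/123) = 369/77.
1³ = 1 < 369/77 ≤ 8 = 2³, so L = 2.

2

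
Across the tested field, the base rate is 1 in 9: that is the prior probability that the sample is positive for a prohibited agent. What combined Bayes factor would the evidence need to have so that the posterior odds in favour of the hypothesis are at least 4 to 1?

32

Prior odds = (1/9)/(8/9) = 0.125.
Target odds = 4.
Required Bayes factor = 4 ÷ 0.125 = 32.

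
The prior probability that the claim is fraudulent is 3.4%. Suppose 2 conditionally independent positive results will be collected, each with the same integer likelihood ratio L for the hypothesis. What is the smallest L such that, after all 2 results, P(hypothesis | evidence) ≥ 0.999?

Prior odds = 0.034/0.966 = 17/483.
Target odds = 0.999/0.001 = 999.
Need L² ≥ 999 ÷ (17/483) = 482517/17.
168² = 28224 < 482517/17 ≤ 28561 = 169², so L = 169.

169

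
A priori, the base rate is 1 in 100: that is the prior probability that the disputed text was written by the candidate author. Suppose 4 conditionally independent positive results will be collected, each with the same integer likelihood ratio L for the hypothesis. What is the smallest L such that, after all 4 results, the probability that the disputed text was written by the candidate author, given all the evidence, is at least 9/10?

6

Prior odds = 0.01/0.99 = 1/99.
Target odds = 0.9/0.1 = 9.
Need L⁴ ≥ 9 ÷ (1/99) = 891.
5⁴ = 625 < 891 ≤ 1296 = 6⁴, so L = 6.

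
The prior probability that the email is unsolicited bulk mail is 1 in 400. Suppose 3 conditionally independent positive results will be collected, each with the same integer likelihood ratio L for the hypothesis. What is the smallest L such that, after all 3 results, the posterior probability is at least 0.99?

35

Prior odds = 0.0025/0.9975 = 1/399.
Target odds = 0.99/0.01 = 99.
Need L³ ≥ 99 ÷ (1/399) = 39501.
34³ = 39304 < 39501 ≤ 42875 = 35³, so L = 35.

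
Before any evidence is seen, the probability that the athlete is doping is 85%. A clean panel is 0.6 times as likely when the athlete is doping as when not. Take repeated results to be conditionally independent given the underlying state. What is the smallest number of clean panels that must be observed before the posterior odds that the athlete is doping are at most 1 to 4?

7

Prior odds: 0.85 ÷ 0.15 = 17/3.
Likelihood ratio per clean panel = 0.6.
Target odds = 0.25.
Require 0.6ⁿ ≤ 0.25 ÷ (17/3) = 3/68.
0.6⁶ = 729/15625 is still above 3/68 but 0.6⁷ = 2187/78125 is at or below it, so n = 7.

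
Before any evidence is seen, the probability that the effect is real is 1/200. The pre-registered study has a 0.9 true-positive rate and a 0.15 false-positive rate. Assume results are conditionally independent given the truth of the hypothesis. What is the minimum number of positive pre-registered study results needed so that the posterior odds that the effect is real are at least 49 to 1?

Prior odds = 0.005/0.995 = 1/199.
Likelihood ratio of a positive result = 0.9/0.15 = 6.
Target odds = 49.
Require 6ⁿ ≥ 49 ÷ (1/199) = 9751.
6⁵ = 7776 falls short of 9751 but 6⁶ = 46656 reaches it, so n = 6.

6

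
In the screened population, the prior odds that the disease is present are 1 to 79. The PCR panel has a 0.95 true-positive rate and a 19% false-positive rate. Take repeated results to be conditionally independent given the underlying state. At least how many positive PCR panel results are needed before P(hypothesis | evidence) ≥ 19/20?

5

Prior odds = 1/79.
Likelihood ratio of a positive result = 0.95/0.19 = 5.
Target posterior odds = 0.95/0.05 = 19.
Need (1/79) × 5ⁿ ≥ 19, i.e. 5ⁿ ≥ 1501.
5⁴ = 625 falls short of 1501 but 5⁵ = 3125 reaches it, so n = 5.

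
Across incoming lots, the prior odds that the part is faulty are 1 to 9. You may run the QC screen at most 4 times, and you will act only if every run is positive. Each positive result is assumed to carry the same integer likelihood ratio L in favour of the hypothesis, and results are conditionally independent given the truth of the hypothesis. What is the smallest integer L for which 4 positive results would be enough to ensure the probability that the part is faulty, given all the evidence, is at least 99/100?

6

Prior odds = 1/9.
Target odds = 0.99/0.01 = 99.
Need L⁴ ≥ 99 ÷ (1/9) = 891.
5⁴ = 625 < 891 ≤ 1296 = 6⁴, so L = 6.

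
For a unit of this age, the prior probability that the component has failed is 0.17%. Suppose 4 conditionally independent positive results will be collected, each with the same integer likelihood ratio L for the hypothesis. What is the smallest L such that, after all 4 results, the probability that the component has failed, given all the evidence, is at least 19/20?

Prior odds = 0.0017/0.9983 = 17/9983.
Target odds = 0.95/0.05 = 19.
Need L⁴ ≥ 19 ÷ (17/9983) = 189677/17.
10⁴ = 10000 < 189677/17 ≤ 14641 = 11⁴, so L = 11.

11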